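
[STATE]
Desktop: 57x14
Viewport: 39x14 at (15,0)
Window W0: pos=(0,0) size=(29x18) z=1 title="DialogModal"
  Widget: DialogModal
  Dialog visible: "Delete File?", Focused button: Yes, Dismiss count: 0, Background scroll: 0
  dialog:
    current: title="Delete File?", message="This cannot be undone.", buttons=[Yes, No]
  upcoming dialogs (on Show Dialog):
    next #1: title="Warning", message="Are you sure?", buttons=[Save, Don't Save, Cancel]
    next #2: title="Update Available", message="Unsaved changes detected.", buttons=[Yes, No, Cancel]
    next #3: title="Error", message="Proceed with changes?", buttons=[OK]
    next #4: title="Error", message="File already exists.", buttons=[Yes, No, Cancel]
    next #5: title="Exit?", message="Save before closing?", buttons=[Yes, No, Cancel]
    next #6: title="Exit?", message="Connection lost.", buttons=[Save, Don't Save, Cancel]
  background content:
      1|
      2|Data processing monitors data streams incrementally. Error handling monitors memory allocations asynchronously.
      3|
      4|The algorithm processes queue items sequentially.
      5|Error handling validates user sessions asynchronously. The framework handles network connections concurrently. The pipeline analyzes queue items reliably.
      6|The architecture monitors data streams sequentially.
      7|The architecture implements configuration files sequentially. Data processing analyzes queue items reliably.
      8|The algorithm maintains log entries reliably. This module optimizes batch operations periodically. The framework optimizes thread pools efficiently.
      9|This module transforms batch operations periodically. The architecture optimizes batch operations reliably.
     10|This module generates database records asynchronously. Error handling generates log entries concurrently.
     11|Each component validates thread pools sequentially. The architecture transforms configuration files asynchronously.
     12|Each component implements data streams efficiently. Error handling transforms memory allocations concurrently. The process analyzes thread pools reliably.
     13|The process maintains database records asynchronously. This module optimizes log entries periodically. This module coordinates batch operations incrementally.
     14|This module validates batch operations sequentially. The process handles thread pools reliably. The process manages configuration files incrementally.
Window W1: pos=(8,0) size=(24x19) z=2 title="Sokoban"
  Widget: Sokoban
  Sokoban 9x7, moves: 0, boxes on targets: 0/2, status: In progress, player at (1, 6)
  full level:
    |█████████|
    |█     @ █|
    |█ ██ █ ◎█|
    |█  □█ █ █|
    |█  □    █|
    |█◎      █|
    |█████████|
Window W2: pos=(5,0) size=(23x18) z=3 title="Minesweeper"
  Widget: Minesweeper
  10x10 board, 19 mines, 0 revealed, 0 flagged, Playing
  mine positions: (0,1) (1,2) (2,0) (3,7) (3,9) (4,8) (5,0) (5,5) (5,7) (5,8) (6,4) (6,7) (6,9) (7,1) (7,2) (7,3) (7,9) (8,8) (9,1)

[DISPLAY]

━━━━━━━━━━━━┓━━━┓                      
per         ┃   ┃                      
────────────┨───┨                      
■           ┃   ┃                      
■           ┃   ┃                      
■           ┃   ┃                      
■           ┃   ┃                      
■           ┃   ┃                      
■           ┃   ┃                      
■           ┃   ┃                      
■           ┃   ┃                      
■           ┃   ┃                      
■           ┃   ┃                      
            ┃   ┃                      


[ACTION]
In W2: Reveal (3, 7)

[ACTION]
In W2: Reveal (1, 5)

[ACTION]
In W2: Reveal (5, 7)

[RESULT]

━━━━━━━━━━━━┓━━━┓                      
per         ┃   ┃                      
────────────┨───┨                      
■           ┃   ┃                      
■           ┃   ┃                      
■           ┃   ┃                      
✹           ┃   ┃                      
■           ┃   ┃                      
■           ┃   ┃                      
✹           ┃   ┃                      
✹           ┃   ┃                      
■           ┃   ┃                      
■           ┃   ┃                      
            ┃   ┃                      


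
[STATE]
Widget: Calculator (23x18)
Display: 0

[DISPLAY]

                      0
┌───┬───┬───┬───┐      
│ 7 │ 8 │ 9 │ ÷ │      
├───┼───┼───┼───┤      
│ 4 │ 5 │ 6 │ × │      
├───┼───┼───┼───┤      
│ 1 │ 2 │ 3 │ - │      
├───┼───┼───┼───┤      
│ 0 │ . │ = │ + │      
├───┼───┼───┼───┤      
│ C │ MC│ MR│ M+│      
└───┴───┴───┴───┘      
                       
                       
                       
                       
                       
                       


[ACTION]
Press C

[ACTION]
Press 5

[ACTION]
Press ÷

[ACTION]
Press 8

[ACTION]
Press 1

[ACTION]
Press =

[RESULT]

          0.06172839506
┌───┬───┬───┬───┐      
│ 7 │ 8 │ 9 │ ÷ │      
├───┼───┼───┼───┤      
│ 4 │ 5 │ 6 │ × │      
├───┼───┼───┼───┤      
│ 1 │ 2 │ 3 │ - │      
├───┼───┼───┼───┤      
│ 0 │ . │ = │ + │      
├───┼───┼───┼───┤      
│ C │ MC│ MR│ M+│      
└───┴───┴───┴───┘      
                       
                       
                       
                       
                       
                       


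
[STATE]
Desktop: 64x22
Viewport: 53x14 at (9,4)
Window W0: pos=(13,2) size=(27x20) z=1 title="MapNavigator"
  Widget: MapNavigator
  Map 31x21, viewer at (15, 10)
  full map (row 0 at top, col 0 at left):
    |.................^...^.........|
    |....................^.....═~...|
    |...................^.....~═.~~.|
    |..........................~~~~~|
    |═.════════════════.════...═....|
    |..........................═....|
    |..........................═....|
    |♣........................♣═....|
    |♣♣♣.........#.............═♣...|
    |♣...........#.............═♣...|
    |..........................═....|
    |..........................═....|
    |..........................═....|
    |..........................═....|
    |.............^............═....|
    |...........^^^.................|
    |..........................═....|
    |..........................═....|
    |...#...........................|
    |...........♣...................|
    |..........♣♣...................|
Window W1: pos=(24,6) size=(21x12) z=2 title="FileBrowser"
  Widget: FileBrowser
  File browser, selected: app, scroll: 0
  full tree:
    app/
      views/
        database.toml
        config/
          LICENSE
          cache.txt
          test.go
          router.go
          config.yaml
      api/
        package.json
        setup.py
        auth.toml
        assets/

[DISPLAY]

    ┠─────────────────────────┨                      
    ┃................^.....~═.┃                      
    ┃..........┏━━━━━━━━━━━━━━━━━━━┓                 
    ┃══════════┃ FileBrowser       ┃                 
    ┃..........┠───────────────────┨                 
    ┃..........┃> [-] app/         ┃                 
    ┃..........┃    [+] views/     ┃                 
    ┃.........#┃    [+] api/       ┃                 
    ┃.........#┃                   ┃                 
    ┃..........┃                   ┃                 
    ┃..........┃                   ┃                 
    ┃..........┃                   ┃                 
    ┃..........┃                   ┃                 
    ┃..........┗━━━━━━━━━━━━━━━━━━━┛                 


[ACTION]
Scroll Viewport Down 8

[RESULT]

    ┃..........┠───────────────────┨                 
    ┃..........┃> [-] app/         ┃                 
    ┃..........┃    [+] views/     ┃                 
    ┃.........#┃    [+] api/       ┃                 
    ┃.........#┃                   ┃                 
    ┃..........┃                   ┃                 
    ┃..........┃                   ┃                 
    ┃..........┃                   ┃                 
    ┃..........┃                   ┃                 
    ┃..........┗━━━━━━━━━━━━━━━━━━━┛                 
    ┃........^^^..............┃                      
    ┃.......................═.┃                      
    ┃.......................═.┃                      
    ┗━━━━━━━━━━━━━━━━━━━━━━━━━┛                      


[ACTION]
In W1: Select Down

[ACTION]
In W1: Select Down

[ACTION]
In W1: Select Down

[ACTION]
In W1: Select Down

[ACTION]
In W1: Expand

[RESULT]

    ┃..........┠───────────────────┨                 
    ┃..........┃  [-] app/         ┃                 
    ┃..........┃    [+] views/     ┃                 
    ┃.........#┃  > [-] api/       ┃                 
    ┃.........#┃      package.json ┃                 
    ┃..........┃      setup.py     ┃                 
    ┃..........┃      auth.toml    ┃                 
    ┃..........┃      [+] assets/  ┃                 
    ┃..........┃                   ┃                 
    ┃..........┗━━━━━━━━━━━━━━━━━━━┛                 
    ┃........^^^..............┃                      
    ┃.......................═.┃                      
    ┃.......................═.┃                      
    ┗━━━━━━━━━━━━━━━━━━━━━━━━━┛                      


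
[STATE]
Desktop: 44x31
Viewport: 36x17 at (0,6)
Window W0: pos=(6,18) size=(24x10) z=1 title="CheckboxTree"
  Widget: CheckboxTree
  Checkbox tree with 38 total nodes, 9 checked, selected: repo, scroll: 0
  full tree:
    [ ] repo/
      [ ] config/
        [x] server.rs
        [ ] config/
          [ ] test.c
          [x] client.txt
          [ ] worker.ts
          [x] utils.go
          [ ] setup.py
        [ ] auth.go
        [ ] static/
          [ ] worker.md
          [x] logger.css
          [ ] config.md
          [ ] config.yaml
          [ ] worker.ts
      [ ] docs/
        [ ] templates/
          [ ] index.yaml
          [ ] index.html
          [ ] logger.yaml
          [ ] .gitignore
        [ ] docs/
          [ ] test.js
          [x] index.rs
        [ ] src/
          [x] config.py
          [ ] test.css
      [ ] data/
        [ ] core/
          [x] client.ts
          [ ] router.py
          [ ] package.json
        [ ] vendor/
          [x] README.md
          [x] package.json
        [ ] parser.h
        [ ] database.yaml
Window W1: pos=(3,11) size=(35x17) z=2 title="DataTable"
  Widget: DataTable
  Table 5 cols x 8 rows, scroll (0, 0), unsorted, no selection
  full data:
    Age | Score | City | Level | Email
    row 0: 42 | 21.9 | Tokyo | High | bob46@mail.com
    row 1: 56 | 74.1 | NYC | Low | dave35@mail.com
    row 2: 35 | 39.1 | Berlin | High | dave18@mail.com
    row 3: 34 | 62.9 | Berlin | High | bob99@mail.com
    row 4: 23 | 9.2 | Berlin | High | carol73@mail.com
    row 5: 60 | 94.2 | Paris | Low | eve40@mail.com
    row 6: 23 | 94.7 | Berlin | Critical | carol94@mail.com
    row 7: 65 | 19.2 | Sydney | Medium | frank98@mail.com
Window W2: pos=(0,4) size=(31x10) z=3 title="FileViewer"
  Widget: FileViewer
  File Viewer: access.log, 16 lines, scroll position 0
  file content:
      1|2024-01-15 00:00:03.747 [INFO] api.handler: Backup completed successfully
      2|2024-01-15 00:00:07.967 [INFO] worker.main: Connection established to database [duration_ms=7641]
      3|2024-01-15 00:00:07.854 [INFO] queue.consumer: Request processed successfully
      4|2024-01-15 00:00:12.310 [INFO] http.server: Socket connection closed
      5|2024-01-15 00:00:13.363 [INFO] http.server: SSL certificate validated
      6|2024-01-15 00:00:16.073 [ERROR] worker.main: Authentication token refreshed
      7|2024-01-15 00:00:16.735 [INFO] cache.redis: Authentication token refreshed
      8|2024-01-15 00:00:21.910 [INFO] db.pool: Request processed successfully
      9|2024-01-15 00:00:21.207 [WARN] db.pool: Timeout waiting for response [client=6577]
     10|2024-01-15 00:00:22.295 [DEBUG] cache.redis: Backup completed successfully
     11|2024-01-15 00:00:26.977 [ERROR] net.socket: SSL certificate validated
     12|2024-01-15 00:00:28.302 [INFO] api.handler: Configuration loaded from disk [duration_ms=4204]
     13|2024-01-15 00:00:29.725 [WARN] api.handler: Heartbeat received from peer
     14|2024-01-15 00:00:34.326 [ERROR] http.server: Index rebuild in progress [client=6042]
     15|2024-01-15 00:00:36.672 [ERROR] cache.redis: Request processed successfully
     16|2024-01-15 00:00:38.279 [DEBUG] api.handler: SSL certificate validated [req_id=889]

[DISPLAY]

┠─────────────────────────────┨     
┃2024-01-15 00:00:03.747 [INF▲┃     
┃2024-01-15 00:00:07.967 [INF█┃     
┃2024-01-15 00:00:07.854 [INF░┃     
┃2024-01-15 00:00:12.310 [INF░┃     
┃2024-01-15 00:00:13.363 [INF░┃━━━━━
┃2024-01-15 00:00:16.073 [ERR▼┃     
┗━━━━━━━━━━━━━━━━━━━━━━━━━━━━━┛─────
   ┃Age│Score│City  │Level   │Email 
   ┃───┼─────┼──────┼────────┼──────
   ┃42 │21.9 │Tokyo │High    │bob46@
   ┃56 │74.1 │NYC   │Low     │dave35
   ┃35 │39.1 │Berlin│High    │dave18
   ┃34 │62.9 │Berlin│High    │bob99@
   ┃23 │9.2  │Berlin│High    │carol7
   ┃60 │94.2 │Paris │Low     │eve40@
   ┃23 │94.7 │Berlin│Critical│carol9


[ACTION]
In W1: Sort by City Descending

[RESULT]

┠─────────────────────────────┨     
┃2024-01-15 00:00:03.747 [INF▲┃     
┃2024-01-15 00:00:07.967 [INF█┃     
┃2024-01-15 00:00:07.854 [INF░┃     
┃2024-01-15 00:00:12.310 [INF░┃     
┃2024-01-15 00:00:13.363 [INF░┃━━━━━
┃2024-01-15 00:00:16.073 [ERR▼┃     
┗━━━━━━━━━━━━━━━━━━━━━━━━━━━━━┛─────
   ┃Age│Score│City ▼│Level   │Email 
   ┃───┼─────┼──────┼────────┼──────
   ┃42 │21.9 │Tokyo │High    │bob46@
   ┃65 │19.2 │Sydney│Medium  │frank9
   ┃60 │94.2 │Paris │Low     │eve40@
   ┃56 │74.1 │NYC   │Low     │dave35
   ┃35 │39.1 │Berlin│High    │dave18
   ┃34 │62.9 │Berlin│High    │bob99@
   ┃23 │9.2  │Berlin│High    │carol7


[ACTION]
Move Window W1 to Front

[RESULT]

┠─────────────────────────────┨     
┃2024-01-15 00:00:03.747 [INF▲┃     
┃2024-01-15 00:00:07.967 [INF█┃     
┃2024-01-15 00:00:07.854 [INF░┃     
┃2024-01-15 00:00:12.310 [INF░┃     
┃20┏━━━━━━━━━━━━━━━━━━━━━━━━━━━━━━━━
┃20┃ DataTable                      
┗━━┠────────────────────────────────
   ┃Age│Score│City ▼│Level   │Email 
   ┃───┼─────┼──────┼────────┼──────
   ┃42 │21.9 │Tokyo │High    │bob46@
   ┃65 │19.2 │Sydney│Medium  │frank9
   ┃60 │94.2 │Paris │Low     │eve40@
   ┃56 │74.1 │NYC   │Low     │dave35
   ┃35 │39.1 │Berlin│High    │dave18
   ┃34 │62.9 │Berlin│High    │bob99@
   ┃23 │9.2  │Berlin│High    │carol7


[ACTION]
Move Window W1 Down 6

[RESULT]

┠─────────────────────────────┨     
┃2024-01-15 00:00:03.747 [INF▲┃     
┃2024-01-15 00:00:07.967 [INF█┃     
┃2024-01-15 00:00:07.854 [INF░┃     
┃2024-01-15 00:00:12.310 [INF░┃     
┃2024-01-15 00:00:13.363 [INF░┃     
┃2024-01-15 00:00:16.073 [ERR▼┃     
┗━━━━━━━━━━━━━━━━━━━━━━━━━━━━━┛     
   ┏━━━━━━━━━━━━━━━━━━━━━━━━━━━━━━━━
   ┃ DataTable                      
   ┠────────────────────────────────
   ┃Age│Score│City ▼│Level   │Email 
   ┃───┼─────┼──────┼────────┼──────
   ┃42 │21.9 │Tokyo │High    │bob46@
   ┃65 │19.2 │Sydney│Medium  │frank9
   ┃60 │94.2 │Paris │Low     │eve40@
   ┃56 │74.1 │NYC   │Low     │dave35


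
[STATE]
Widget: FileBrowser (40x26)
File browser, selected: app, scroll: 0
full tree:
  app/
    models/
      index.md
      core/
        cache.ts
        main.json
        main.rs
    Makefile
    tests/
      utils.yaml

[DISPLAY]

> [-] app/                              
    [+] models/                         
    Makefile                            
    [+] tests/                          
                                        
                                        
                                        
                                        
                                        
                                        
                                        
                                        
                                        
                                        
                                        
                                        
                                        
                                        
                                        
                                        
                                        
                                        
                                        
                                        
                                        
                                        


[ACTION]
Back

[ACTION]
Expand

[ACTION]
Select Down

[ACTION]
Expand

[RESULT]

  [-] app/                              
  > [-] models/                         
      index.md                          
      [+] core/                         
    Makefile                            
    [+] tests/                          
                                        
                                        
                                        
                                        
                                        
                                        
                                        
                                        
                                        
                                        
                                        
                                        
                                        
                                        
                                        
                                        
                                        
                                        
                                        
                                        


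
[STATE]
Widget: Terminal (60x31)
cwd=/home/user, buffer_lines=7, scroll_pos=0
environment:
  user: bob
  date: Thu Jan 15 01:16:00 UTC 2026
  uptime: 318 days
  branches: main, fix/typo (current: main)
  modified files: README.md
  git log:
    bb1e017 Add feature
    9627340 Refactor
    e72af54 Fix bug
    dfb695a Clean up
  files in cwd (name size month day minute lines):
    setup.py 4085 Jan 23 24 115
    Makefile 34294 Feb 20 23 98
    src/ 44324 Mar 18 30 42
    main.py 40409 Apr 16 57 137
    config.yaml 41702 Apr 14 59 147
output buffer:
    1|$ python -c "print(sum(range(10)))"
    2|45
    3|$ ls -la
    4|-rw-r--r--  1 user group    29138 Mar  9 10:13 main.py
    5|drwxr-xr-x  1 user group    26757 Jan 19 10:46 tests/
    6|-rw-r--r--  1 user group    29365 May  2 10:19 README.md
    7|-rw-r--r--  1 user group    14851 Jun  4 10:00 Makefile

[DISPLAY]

$ python -c "print(sum(range(10)))"                         
45                                                          
$ ls -la                                                    
-rw-r--r--  1 user group    29138 Mar  9 10:13 main.py      
drwxr-xr-x  1 user group    26757 Jan 19 10:46 tests/       
-rw-r--r--  1 user group    29365 May  2 10:19 README.md    
-rw-r--r--  1 user group    14851 Jun  4 10:00 Makefile     
$ █                                                         
                                                            
                                                            
                                                            
                                                            
                                                            
                                                            
                                                            
                                                            
                                                            
                                                            
                                                            
                                                            
                                                            
                                                            
                                                            
                                                            
                                                            
                                                            
                                                            
                                                            
                                                            
                                                            
                                                            


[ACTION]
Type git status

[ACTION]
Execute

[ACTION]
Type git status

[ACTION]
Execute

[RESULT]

$ python -c "print(sum(range(10)))"                         
45                                                          
$ ls -la                                                    
-rw-r--r--  1 user group    29138 Mar  9 10:13 main.py      
drwxr-xr-x  1 user group    26757 Jan 19 10:46 tests/       
-rw-r--r--  1 user group    29365 May  2 10:19 README.md    
-rw-r--r--  1 user group    14851 Jun  4 10:00 Makefile     
$ git status                                                
On branch main                                              
Changes not staged for commit:                              
                                                            
        modified:   README.md                               
$ git status                                                
On branch main                                              
Changes not staged for commit:                              
                                                            
        modified:   README.md                               
$ █                                                         
                                                            
                                                            
                                                            
                                                            
                                                            
                                                            
                                                            
                                                            
                                                            
                                                            
                                                            
                                                            
                                                            


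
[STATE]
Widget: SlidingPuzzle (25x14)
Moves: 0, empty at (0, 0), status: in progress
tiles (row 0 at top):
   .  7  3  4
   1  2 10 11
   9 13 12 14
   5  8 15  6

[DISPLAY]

┌────┬────┬────┬────┐    
│    │  7 │  3 │  4 │    
├────┼────┼────┼────┤    
│  1 │  2 │ 10 │ 11 │    
├────┼────┼────┼────┤    
│  9 │ 13 │ 12 │ 14 │    
├────┼────┼────┼────┤    
│  5 │  8 │ 15 │  6 │    
└────┴────┴────┴────┘    
Moves: 0                 
                         
                         
                         
                         


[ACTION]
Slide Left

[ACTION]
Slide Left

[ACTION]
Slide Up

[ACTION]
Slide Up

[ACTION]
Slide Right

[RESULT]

┌────┬────┬────┬────┐    
│  7 │  3 │ 10 │  4 │    
├────┼────┼────┼────┤    
│  1 │  2 │ 12 │ 11 │    
├────┼────┼────┼────┤    
│  9 │    │ 13 │ 14 │    
├────┼────┼────┼────┤    
│  5 │  8 │ 15 │  6 │    
└────┴────┴────┴────┘    
Moves: 5                 
                         
                         
                         
                         


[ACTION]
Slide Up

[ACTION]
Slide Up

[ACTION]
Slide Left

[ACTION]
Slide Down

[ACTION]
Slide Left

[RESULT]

┌────┬────┬────┬────┐    
│  7 │  3 │ 10 │  4 │    
├────┼────┼────┼────┤    
│  1 │  2 │ 12 │ 11 │    
├────┼────┼────┼────┤    
│  9 │  8 │ 14 │    │    
├────┼────┼────┼────┤    
│  5 │ 15 │ 13 │  6 │    
└────┴────┴────┴────┘    
Moves: 9                 
                         
                         
                         
                         


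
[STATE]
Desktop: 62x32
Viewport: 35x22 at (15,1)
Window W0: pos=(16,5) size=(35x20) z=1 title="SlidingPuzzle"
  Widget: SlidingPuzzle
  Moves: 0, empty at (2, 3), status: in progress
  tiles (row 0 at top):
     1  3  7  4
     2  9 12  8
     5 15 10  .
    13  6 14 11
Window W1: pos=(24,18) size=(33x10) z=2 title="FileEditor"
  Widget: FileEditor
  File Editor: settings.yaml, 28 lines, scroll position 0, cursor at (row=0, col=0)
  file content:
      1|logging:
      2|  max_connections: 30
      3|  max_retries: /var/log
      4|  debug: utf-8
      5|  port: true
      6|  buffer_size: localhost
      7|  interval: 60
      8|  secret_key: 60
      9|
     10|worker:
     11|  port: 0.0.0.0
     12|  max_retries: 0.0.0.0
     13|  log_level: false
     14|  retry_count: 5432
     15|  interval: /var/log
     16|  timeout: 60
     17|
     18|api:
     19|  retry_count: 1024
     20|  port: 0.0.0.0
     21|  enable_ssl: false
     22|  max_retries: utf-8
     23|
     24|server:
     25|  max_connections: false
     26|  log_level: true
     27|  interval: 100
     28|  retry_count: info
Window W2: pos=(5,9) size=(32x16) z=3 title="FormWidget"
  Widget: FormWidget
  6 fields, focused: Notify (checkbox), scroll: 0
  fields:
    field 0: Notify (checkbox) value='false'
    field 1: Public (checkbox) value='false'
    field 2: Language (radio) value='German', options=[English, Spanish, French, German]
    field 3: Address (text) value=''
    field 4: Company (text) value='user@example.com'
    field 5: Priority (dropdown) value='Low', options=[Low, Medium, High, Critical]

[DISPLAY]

                                   
                                   
                                   
                                   
 ┏━━━━━━━━━━━━━━━━━━━━━━━━━━━━━━━━━
 ┃ SlidingPuzzle                   
 ┠─────────────────────────────────
 ┃┌────┬────┬────┬────┐            
━━━━━━━━━━━━━━━━━━━━━┓│            
et                   ┃┤            
─────────────────────┨│            
     [ ]             ┃┤            
     [ ]             ┃│            
e:   ( ) English  ( )┃┤            
:    [              ]┃│            
:    [user@example.c]┃┘            
y:   [Low          ▼]┃             
                     ┃━━━━━━━━━━━━━
                     ┃             
                     ┃─────────────
                     ┃             
                     ┃tions: 30    


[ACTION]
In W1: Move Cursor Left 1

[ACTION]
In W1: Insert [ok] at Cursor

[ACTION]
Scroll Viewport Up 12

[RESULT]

                                   
                                   
                                   
                                   
                                   
 ┏━━━━━━━━━━━━━━━━━━━━━━━━━━━━━━━━━
 ┃ SlidingPuzzle                   
 ┠─────────────────────────────────
 ┃┌────┬────┬────┬────┐            
━━━━━━━━━━━━━━━━━━━━━┓│            
et                   ┃┤            
─────────────────────┨│            
     [ ]             ┃┤            
     [ ]             ┃│            
e:   ( ) English  ( )┃┤            
:    [              ]┃│            
:    [user@example.c]┃┘            
y:   [Low          ▼]┃             
                     ┃━━━━━━━━━━━━━
                     ┃             
                     ┃─────────────
                     ┃             


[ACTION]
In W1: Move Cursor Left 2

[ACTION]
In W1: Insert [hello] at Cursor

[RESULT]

                                   
                                   
                                   
                                   
                                   
 ┏━━━━━━━━━━━━━━━━━━━━━━━━━━━━━━━━━
 ┃ SlidingPuzzle                   
 ┠─────────────────────────────────
 ┃┌────┬────┬────┬────┐            
━━━━━━━━━━━━━━━━━━━━━┓│            
et                   ┃┤            
─────────────────────┨│            
     [ ]             ┃┤            
     [ ]             ┃│            
e:   ( ) English  ( )┃┤            
:    [              ]┃│            
:    [user@example.c]┃┘            
y:   [Low          ▼]┃             
                     ┃━━━━━━━━━━━━━
                     ┃             
                     ┃─────────────
                     ┃ng:          


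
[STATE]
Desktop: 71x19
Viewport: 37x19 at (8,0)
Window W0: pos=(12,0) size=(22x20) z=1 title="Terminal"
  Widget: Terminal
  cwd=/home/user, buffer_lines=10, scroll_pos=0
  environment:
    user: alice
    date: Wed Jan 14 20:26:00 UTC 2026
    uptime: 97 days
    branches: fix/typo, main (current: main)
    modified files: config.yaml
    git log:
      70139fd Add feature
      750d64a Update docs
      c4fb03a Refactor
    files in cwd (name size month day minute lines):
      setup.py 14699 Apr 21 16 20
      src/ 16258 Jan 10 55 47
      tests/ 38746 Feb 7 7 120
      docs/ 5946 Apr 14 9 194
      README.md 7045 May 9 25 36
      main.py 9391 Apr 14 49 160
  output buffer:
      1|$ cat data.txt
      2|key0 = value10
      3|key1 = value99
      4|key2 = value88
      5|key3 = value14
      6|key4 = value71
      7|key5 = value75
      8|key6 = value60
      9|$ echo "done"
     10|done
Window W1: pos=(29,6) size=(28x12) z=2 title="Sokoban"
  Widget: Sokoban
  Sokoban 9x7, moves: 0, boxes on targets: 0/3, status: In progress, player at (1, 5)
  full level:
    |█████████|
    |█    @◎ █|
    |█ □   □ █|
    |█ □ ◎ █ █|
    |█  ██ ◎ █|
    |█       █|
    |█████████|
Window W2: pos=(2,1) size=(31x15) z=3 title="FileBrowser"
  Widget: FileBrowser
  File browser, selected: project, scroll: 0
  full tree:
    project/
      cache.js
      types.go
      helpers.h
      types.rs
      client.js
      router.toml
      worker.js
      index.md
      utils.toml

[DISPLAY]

    ┏━━━━━━━━━━━━━━━━━━━━┓           
━━━━━━━━━━━━━━━━━━━━━━━━┓┃           
Browser                 ┃┨           
────────────────────────┨┃           
 project/               ┃┃           
ache.js                 ┃┃           
ypes.go                 ┃━━━━━━━━━━━━
elpers.h                ┃koban       
ypes.rs                 ┃────────────
lient.js                ┃██████      
outer.toml              ┃  @◎ █      
orker.js                ┃   □ █      
ndex.md                 ┃ ◎ █ █      
tils.toml               ┃██ ◎ █      
                        ┃     █      
━━━━━━━━━━━━━━━━━━━━━━━━┛██████      
    ┃                ┃Moves: 0  0/3  
    ┃                ┗━━━━━━━━━━━━━━━
    ┃                    ┃           


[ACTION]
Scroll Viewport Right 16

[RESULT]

━━━━━━━━━┓                           
━━━━━━━━┓┃                           
        ┃┨                           
────────┨┃                           
        ┃┃                           
        ┃┃                           
        ┃━━━━━━━━━━━━━━━━━━━━━━━┓    
        ┃koban                  ┃    
        ┃───────────────────────┨    
        ┃██████                 ┃    
        ┃  @◎ █                 ┃    
        ┃   □ █                 ┃    
        ┃ ◎ █ █                 ┃    
        ┃██ ◎ █                 ┃    
        ┃     █                 ┃    
━━━━━━━━┛██████                 ┃    
     ┃Moves: 0  0/3             ┃    
     ┗━━━━━━━━━━━━━━━━━━━━━━━━━━┛    
         ┃                           


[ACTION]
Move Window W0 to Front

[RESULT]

━━━━━━━━━┓                           
         ┃                           
─────────┨                           
txt      ┃                           
e10      ┃                           
e99      ┃                           
e88      ┃━━━━━━━━━━━━━━━━━━━━━━┓    
e14      ┃oban                  ┃    
e71      ┃──────────────────────┨    
e75      ┃█████                 ┃    
e60      ┃ @◎ █                 ┃    
e"       ┃  □ █                 ┃    
         ┃◎ █ █                 ┃    
         ┃█ ◎ █                 ┃    
         ┃    █                 ┃    
         ┃█████                 ┃    
         ┃s: 0  0/3             ┃    
         ┃━━━━━━━━━━━━━━━━━━━━━━┛    
         ┃                           


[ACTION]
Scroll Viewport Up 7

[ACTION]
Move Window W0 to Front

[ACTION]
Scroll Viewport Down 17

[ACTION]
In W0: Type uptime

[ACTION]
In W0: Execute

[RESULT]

━━━━━━━━━┓                           
         ┃                           
─────────┨                           
txt      ┃                           
e10      ┃                           
e99      ┃                           
e88      ┃━━━━━━━━━━━━━━━━━━━━━━┓    
e14      ┃oban                  ┃    
e71      ┃──────────────────────┨    
e75      ┃█████                 ┃    
e60      ┃ @◎ █                 ┃    
e"       ┃  □ █                 ┃    
         ┃◎ █ █                 ┃    
         ┃█ ◎ █                 ┃    
97 days  ┃    █                 ┃    
         ┃█████                 ┃    
         ┃s: 0  0/3             ┃    
         ┃━━━━━━━━━━━━━━━━━━━━━━┛    
         ┃                           


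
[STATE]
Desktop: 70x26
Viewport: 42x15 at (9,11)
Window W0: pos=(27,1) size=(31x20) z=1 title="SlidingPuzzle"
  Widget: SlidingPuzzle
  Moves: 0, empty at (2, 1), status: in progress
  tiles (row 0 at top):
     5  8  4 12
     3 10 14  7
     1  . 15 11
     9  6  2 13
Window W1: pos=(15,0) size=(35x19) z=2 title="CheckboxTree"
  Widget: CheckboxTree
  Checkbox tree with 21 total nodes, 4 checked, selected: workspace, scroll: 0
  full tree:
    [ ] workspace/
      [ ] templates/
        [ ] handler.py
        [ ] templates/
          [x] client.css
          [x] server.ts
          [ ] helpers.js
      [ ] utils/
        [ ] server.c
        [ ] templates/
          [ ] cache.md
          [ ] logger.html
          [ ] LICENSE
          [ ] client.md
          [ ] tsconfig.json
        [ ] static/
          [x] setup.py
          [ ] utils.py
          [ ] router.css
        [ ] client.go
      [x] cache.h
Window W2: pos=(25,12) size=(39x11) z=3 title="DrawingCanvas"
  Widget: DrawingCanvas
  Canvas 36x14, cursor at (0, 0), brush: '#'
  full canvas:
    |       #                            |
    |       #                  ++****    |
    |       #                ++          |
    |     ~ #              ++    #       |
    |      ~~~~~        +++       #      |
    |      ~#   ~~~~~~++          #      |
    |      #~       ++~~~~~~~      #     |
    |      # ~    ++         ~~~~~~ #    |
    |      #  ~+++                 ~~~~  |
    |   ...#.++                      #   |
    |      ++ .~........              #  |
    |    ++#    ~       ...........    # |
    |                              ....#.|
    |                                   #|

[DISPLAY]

      ┃     [ ] server.c                ┃ 
      ┃     [ ] ┏━━━━━━━━━━━━━━━━━━━━━━━━━
      ┃       [ ┃ DrawingCanvas           
      ┃       [ ┠─────────────────────────
      ┃       [ ┃+      #                 
      ┃       [ ┃       #                 
      ┃       [ ┃       #                +
      ┗━━━━━━━━━┃     ~ #              ++ 
                ┃      ~~~~~        +++   
                ┃      ~#   ~~~~~~++      
                ┃      #~       ++~~~~~~~ 
                ┗━━━━━━━━━━━━━━━━━━━━━━━━━
                                          
                                          
                                          


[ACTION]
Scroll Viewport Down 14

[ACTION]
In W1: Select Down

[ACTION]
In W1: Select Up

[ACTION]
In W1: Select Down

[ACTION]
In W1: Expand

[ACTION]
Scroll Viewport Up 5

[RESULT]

      ┃     [-] templates/              ┃ 
      ┃       [x] client.css            ┃ 
      ┃       [x] server.ts             ┃ 
      ┃       [ ] helpers.js            ┃ 
      ┃   [-] utils/                    ┃ 
      ┃     [ ] server.c                ┃ 
      ┃     [ ] ┏━━━━━━━━━━━━━━━━━━━━━━━━━
      ┃       [ ┃ DrawingCanvas           
      ┃       [ ┠─────────────────────────
      ┃       [ ┃+      #                 
      ┃       [ ┃       #                 
      ┃       [ ┃       #                +
      ┗━━━━━━━━━┃     ~ #              ++ 
                ┃      ~~~~~        +++   
                ┃      ~#   ~~~~~~++      
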